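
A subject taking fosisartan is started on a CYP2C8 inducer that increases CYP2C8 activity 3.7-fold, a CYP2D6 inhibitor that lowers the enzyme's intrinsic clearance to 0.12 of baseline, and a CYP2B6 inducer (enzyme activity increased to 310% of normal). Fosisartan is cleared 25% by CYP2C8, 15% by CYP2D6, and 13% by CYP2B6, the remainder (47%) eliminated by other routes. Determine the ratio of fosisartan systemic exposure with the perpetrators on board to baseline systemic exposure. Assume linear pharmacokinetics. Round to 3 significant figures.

0.551

The CYP2C8 pathway (25% of clearance) increases to 3.7× activity: 0.25 × 3.7 = 0.925.
The CYP2D6 pathway (15% of clearance) falls to 0.12× activity: 0.15 × 0.12 = 0.018.
The CYP2B6 pathway (13% of clearance) is boosted to 3.1× activity: 0.13 × 3.1 = 0.403.
Non-CYP routes (47%) are unchanged.
New clearance relative to baseline: 0.925 + 0.018 + 0.403 + 0.47 = 1.816.
Net systemic exposure ratio = 1 / 1.816 = 0.551.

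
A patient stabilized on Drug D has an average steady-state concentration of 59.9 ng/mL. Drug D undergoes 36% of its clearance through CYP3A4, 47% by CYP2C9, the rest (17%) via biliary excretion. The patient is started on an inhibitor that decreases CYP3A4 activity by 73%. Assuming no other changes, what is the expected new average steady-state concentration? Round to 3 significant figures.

The CYP3A4 pathway (36% of clearance) drops to 0.27× activity: 0.36 × 0.27 = 0.0972.
CYP2C9 (47%) and the residual 17% are unaffected.
CL_new/CL_old = 0.0972 + 0.47 + 0.17 = 0.7372.
With dosing unchanged, average steady-state concentration scales as 1/CL: 59.9 / 0.7372 = 81.3 ng/mL.

81.3 ng/mL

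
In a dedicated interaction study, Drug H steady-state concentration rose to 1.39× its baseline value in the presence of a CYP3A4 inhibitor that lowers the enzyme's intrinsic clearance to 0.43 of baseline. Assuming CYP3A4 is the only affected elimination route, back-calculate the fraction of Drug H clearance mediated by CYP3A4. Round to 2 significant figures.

Let x = fm,CYP3A4. Because steady-state concentration ∝ 1/CL, relative clearance fell to 1/1.39 = 0.7194.
Only the CYP3A4 route changed, so 0.7194 = x·0.43 + (1 − x), giving x = 0.49.

0.49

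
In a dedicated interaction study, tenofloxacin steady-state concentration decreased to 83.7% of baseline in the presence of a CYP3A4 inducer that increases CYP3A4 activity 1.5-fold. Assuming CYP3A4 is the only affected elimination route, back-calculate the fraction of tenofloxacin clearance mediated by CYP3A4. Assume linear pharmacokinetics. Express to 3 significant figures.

CL'/CL = 1 / 0.837 = 1.195
1.5·fm + (1 − fm) = 1.195
fm = (1.195 − 1) / (1.5 − 1) = 0.389

0.389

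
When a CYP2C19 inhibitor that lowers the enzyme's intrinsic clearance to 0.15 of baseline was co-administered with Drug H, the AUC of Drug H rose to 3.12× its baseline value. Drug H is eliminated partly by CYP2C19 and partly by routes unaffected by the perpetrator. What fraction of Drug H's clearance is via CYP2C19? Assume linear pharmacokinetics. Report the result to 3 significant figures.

CL'/CL = 1 / 3.12 = 0.3205
0.15·fm + (1 − fm) = 0.3205
fm = (0.3205 − 1) / (0.15 − 1) = 0.799

0.799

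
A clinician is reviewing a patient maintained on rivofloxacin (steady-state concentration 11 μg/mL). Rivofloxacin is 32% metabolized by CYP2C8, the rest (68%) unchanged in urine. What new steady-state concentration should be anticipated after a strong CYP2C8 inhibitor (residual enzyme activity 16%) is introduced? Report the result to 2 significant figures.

CYP2C8: 0.32 × 0.16 = 0.0512
Other: 0.68 (unchanged)
CL_new/CL_old = 0.0512 + 0.68 = 0.7312.
With dosing unchanged, steady-state concentration scales as 1/CL: 11 / 0.7312 = 15 μg/mL.

15 μg/mL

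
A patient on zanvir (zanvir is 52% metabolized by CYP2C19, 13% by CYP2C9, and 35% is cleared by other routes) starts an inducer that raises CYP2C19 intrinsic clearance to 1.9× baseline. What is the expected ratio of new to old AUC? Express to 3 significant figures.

0.681

The CYP2C19 pathway (52% of clearance) increases to 1.9× activity: 0.52 × 1.9 = 0.988.
CYP2C9 (13%) and the residual 35% are unaffected.
New clearance relative to baseline: 0.988 + 0.13 + 0.35 = 1.468.
Since AUC ∝ 1/CL, the ratio is 1 / 1.468 = 0.681.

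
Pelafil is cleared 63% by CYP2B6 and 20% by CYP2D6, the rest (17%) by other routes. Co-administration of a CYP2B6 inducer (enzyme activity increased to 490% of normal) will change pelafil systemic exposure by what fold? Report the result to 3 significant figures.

0.289

The CYP2B6 pathway (63% of clearance) is boosted to 4.9× activity: 0.63 × 4.9 = 3.087.
CYP2D6 (20%) and the residual 17% are unaffected.
CL_new/CL_old = 3.087 + 0.2 + 0.17 = 3.457.
Since systemic exposure ∝ 1/CL, the ratio is 1 / 3.457 = 0.289.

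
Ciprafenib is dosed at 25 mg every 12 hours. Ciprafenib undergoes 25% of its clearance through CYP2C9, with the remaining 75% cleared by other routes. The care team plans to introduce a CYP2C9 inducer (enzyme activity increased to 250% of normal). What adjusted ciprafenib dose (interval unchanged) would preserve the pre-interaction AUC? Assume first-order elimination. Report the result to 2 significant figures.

The CYP2C9 pathway (25% of clearance) increases to 2.5× activity: 0.25 × 2.5 = 0.625.
Non-CYP routes (75%) are unchanged.
New clearance relative to baseline: 0.625 + 0.75 = 1.375.
Exposure is unchanged when dose changes in proportion to clearance. New dose = 25 mg × 1.375 = 34 mg.

34 mg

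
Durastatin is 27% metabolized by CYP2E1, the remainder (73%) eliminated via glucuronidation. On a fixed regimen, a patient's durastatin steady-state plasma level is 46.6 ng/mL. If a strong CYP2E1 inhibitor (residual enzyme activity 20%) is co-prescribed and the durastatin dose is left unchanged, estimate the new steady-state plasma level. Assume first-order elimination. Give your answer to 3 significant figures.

The CYP2E1 pathway (27% of clearance) is reduced to 0.2× activity: 0.27 × 0.2 = 0.054.
Non-CYP routes (73%) are unchanged.
CL_new/CL_old = 0.054 + 0.73 = 0.784.
New steady-state plasma level = baseline ÷ relative clearance = 46.6 / 0.784 = 59.4 ng/mL.

59.4 ng/mL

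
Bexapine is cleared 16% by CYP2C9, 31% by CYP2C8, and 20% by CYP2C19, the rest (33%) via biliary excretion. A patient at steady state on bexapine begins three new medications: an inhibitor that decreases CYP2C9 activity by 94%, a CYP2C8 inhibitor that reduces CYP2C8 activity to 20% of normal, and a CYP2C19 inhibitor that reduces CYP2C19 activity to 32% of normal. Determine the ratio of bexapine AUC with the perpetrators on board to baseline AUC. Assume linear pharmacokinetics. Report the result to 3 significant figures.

2.15

CYP2C9: 0.16 × 0.06 = 0.0096
CYP2C8: 0.31 × 0.2 = 0.062
CYP2C19: 0.2 × 0.32 = 0.064
Other: 0.33 (unchanged)
Relative clearance = 0.0096 + 0.062 + 0.064 + 0.33 = 0.4656.
Net AUC ratio = 1 / 0.4656 = 2.15.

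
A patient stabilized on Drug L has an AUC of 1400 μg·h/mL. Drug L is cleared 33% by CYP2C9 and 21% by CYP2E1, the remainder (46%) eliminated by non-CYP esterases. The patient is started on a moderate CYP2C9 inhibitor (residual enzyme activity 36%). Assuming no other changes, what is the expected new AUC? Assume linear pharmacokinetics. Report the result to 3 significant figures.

1.77 × 10³ μg·h/mL

The CYP2C9 pathway (33% of clearance) falls to 0.36× activity: 0.33 × 0.36 = 0.1188.
CYP2E1 (21%) and the residual 46% are unaffected.
CL_new/CL_old = 0.1188 + 0.21 + 0.46 = 0.7888.
AUC ∝ 1/CL, so new value = 1400 / 0.7888 = 1.77 × 10³ μg·h/mL.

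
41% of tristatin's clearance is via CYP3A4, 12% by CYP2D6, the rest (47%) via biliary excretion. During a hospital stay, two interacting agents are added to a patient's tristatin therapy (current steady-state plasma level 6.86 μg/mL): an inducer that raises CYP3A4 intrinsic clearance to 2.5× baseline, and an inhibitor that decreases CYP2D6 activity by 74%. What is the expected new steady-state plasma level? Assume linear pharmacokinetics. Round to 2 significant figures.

4.5 μg/mL

The CYP3A4 pathway (41% of clearance) increases to 2.5× activity: 0.41 × 2.5 = 1.025.
The CYP2D6 pathway (12% of clearance) is reduced to 0.26× activity: 0.12 × 0.26 = 0.0312.
The remaining 47% of clearance is unaffected.
New clearance relative to baseline: 1.025 + 0.0312 + 0.47 = 1.5262.
Dividing the baseline by the relative clearance: 6.86 / 1.5262 = 4.5 μg/mL.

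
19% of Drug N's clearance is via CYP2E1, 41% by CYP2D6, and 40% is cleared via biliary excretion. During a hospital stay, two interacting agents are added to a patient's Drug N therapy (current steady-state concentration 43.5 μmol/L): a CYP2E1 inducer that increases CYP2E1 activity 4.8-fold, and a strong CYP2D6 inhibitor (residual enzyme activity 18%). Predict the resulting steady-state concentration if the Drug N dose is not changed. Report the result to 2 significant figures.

31 μmol/L

CYP2E1: 0.19 × 4.8 = 0.912
CYP2D6: 0.41 × 0.18 = 0.0738
Other: 0.4 (unchanged)
CL_new/CL_old = 0.912 + 0.0738 + 0.4 = 1.3858.
Steady-state concentration ∝ 1/CL: new value = 43.5 / 1.3858 = 31 μmol/L.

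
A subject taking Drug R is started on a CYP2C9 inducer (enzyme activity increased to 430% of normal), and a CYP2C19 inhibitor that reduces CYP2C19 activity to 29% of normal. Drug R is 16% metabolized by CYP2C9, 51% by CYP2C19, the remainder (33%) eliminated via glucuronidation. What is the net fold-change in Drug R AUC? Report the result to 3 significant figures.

0.858

CYP2C9: 0.16 × 4.3 = 0.688
CYP2C19: 0.51 × 0.29 = 0.1479
Other: 0.33 (unchanged)
CL_new/CL_old = 0.688 + 0.1479 + 0.33 = 1.1659.
Because AUC varies inversely with clearance, the combined effect is 1 / 1.1659 = 0.858.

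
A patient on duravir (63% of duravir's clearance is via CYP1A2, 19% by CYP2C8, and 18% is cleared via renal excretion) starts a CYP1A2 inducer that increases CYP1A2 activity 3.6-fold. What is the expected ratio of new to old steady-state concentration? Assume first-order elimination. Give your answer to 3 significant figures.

0.379

The CYP1A2 pathway (63% of clearance) increases to 3.6× activity: 0.63 × 3.6 = 2.268.
CYP2C8 (19%) and the residual 18% are unaffected.
Relative clearance = 2.268 + 0.19 + 0.18 = 2.638.
Steady-state concentration is inversely proportional to clearance, so the fold-change is 1 / 2.638 = 0.379.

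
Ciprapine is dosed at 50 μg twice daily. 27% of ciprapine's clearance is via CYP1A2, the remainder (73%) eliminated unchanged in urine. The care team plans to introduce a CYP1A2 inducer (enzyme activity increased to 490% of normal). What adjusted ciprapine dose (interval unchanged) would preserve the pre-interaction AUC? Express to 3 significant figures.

103 μg

The CYP1A2 pathway (27% of clearance) is boosted to 4.9× activity: 0.27 × 4.9 = 1.323.
The remaining 73% of clearance is unaffected.
CL_new/CL_old = 1.323 + 0.73 = 2.053.
Exposure is unchanged when dose changes in proportion to clearance. New dose = 50 μg × 2.053 = 103 μg.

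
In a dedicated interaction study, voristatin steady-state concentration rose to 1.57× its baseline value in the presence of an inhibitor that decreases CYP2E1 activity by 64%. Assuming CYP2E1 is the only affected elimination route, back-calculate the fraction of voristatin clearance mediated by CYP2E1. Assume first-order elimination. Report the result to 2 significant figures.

0.57

Call the CYP2E1 fraction fm. After the interaction, CL_new/CL_old = fm × 0.36 + (1 − fm).
Steady-state concentration ratio = 1 / (new CL fraction), so new CL fraction = 1 / 1.57 = 0.6369.
fm × 0.36 + 1 − fm = 0.6369  ⇒  fm × (0.36 − 1) = −0.3631  ⇒  fm = 0.57.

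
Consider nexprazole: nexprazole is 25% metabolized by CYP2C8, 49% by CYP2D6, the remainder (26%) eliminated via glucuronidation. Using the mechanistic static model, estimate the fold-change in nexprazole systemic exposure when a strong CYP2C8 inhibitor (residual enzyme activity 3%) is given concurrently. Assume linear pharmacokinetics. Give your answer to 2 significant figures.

1.3

The CYP2C8 pathway (25% of clearance) falls to 0.03× activity: 0.25 × 0.03 = 0.0075.
CYP2D6 (49%) and the residual 26% are unaffected.
Relative clearance = 0.0075 + 0.49 + 0.26 = 0.7575.
Since systemic exposure ∝ 1/CL, the ratio is 1 / 0.7575 = 1.3.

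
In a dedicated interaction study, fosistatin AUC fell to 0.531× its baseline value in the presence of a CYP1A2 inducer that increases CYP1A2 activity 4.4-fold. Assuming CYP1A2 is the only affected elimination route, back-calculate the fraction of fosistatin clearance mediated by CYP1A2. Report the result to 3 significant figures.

0.260

CL'/CL = 1 / 0.531 = 1.883
4.4·fm + (1 − fm) = 1.883
fm = (1.883 − 1) / (4.4 − 1) = 0.260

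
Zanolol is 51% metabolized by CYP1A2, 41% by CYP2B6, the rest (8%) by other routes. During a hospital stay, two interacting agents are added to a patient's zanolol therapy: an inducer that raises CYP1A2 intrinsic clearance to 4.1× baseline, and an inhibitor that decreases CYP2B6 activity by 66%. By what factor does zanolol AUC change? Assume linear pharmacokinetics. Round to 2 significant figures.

CYP1A2: 0.51 × 4.1 = 2.091
CYP2B6: 0.41 × 0.34 = 0.1394
Other: 0.08 (unchanged)
Relative clearance = 2.091 + 0.1394 + 0.08 = 2.3104.
Net AUC ratio = 1 / 2.3104 = 0.43.

0.43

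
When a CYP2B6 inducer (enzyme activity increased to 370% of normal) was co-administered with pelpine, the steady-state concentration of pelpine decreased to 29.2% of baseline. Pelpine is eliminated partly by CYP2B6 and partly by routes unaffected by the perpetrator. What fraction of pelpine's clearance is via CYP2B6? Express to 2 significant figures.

0.90

Call the CYP2B6 fraction fm. After the interaction, CL_new/CL_old = fm × 3.7 + (1 − fm).
Steady-state concentration ratio = 1 / (new CL fraction), so new CL fraction = 1 / 0.292 = 3.425.
fm × 3.7 + 1 − fm = 3.425  ⇒  fm × (3.7 − 1) = 2.425  ⇒  fm = 0.90.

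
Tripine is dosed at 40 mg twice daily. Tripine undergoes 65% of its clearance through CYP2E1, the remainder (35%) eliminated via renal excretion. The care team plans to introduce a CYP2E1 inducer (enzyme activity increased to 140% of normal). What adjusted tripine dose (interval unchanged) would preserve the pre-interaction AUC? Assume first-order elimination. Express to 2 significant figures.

50 mg

The CYP2E1 pathway (65% of clearance) increases to 1.4× activity: 0.65 × 1.4 = 0.91.
Non-CYP routes (35%) are unchanged.
New clearance relative to baseline: 0.91 + 0.35 = 1.26.
Css,avg = (dose rate)/CL, so holding Css fixed requires dose ∝ CL: 40 × 1.26 = 50 mg.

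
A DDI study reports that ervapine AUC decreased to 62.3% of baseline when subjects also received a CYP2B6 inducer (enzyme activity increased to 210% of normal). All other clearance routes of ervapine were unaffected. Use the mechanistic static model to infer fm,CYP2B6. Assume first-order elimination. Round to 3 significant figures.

0.550

CL'/CL = 1 / 0.623 = 1.605
2.1·fm + (1 − fm) = 1.605
fm = (1.605 − 1) / (2.1 − 1) = 0.550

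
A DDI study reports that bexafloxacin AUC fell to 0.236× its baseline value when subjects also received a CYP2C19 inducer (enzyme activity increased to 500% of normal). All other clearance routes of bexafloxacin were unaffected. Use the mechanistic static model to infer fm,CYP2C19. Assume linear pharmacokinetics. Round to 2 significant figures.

Let x = fm,CYP2C19. Because AUC ∝ 1/CL, relative clearance rose to 1/0.236 = 4.237.
Only the CYP2C19 route changed, so 4.237 = x·5 + (1 − x), giving x = 0.81.

0.81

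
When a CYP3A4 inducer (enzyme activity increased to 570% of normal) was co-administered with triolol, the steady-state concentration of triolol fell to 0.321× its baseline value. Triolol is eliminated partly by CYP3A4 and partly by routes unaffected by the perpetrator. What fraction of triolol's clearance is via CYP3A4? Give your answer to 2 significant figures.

Write x for the fraction cleared via CYP3A4. The observed steady-state concentration change means clearance rose to 1/0.321 = 3.115 of baseline.
Setting x·5.7 + (1 − x) = 3.115 and solving: x = (3.115 − 1)/(5.7 − 1) = 0.45.

0.45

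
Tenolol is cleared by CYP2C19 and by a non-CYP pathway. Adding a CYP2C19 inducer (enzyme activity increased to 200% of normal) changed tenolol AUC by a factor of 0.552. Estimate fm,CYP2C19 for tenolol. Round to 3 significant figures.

0.812

Call the CYP2C19 fraction fm. After the interaction, CL_new/CL_old = fm × 2 + (1 − fm).
AUC ratio = 1 / (new CL fraction), so new CL fraction = 1 / 0.552 = 1.812.
fm × 2 + 1 − fm = 1.812  ⇒  fm × (2 − 1) = 0.8116  ⇒  fm = 0.812.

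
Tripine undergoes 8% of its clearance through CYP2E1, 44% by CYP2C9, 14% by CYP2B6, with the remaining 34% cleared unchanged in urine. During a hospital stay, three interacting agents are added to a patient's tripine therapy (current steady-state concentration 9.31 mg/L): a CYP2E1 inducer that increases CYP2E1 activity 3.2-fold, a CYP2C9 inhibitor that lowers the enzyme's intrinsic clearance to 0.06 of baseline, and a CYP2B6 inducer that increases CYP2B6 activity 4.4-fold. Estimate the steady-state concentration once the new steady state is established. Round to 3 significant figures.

7.52 mg/L

The CYP2E1 pathway (8% of clearance) increases to 3.2× activity: 0.08 × 3.2 = 0.256.
The CYP2C9 pathway (44% of clearance) is reduced to 0.06× activity: 0.44 × 0.06 = 0.0264.
The CYP2B6 pathway (14% of clearance) is boosted to 4.4× activity: 0.14 × 4.4 = 0.616.
Non-CYP routes (34%) are unchanged.
New clearance relative to baseline: 0.256 + 0.0264 + 0.616 + 0.34 = 1.2384.
Steady-state concentration ∝ 1/CL: new value = 9.31 / 1.2384 = 7.52 mg/L.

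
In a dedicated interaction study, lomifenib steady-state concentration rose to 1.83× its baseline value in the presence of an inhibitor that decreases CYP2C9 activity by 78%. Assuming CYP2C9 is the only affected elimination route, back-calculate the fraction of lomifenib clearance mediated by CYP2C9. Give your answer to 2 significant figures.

Write x for the fraction cleared via CYP2C9. The observed steady-state concentration change means clearance fell to 1/1.83 = 0.5464 of baseline.
Only the CYP2C9 route changed, so 0.5464 = x·0.22 + (1 − x), giving x = 0.58.

0.58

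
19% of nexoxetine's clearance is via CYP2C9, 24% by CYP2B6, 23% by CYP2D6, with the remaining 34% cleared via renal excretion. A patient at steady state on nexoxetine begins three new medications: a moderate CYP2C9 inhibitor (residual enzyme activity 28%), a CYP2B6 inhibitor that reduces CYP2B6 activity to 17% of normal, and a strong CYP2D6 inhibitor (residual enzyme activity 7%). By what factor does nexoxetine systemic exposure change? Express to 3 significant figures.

The CYP2C9 pathway (19% of clearance) falls to 0.28× activity: 0.19 × 0.28 = 0.0532.
The CYP2B6 pathway (24% of clearance) falls to 0.17× activity: 0.24 × 0.17 = 0.0408.
The CYP2D6 pathway (23% of clearance) drops to 0.07× activity: 0.23 × 0.07 = 0.0161.
Non-CYP routes (34%) are unchanged.
CL_new/CL_old = 0.0532 + 0.0408 + 0.0161 + 0.34 = 0.4501.
Net systemic exposure ratio = 1 / 0.4501 = 2.22.

2.22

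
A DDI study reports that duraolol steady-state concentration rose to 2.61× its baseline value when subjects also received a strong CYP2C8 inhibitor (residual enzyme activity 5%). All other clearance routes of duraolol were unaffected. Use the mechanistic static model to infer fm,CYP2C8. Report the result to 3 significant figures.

0.649

Let x = fm,CYP2C8. Because steady-state concentration ∝ 1/CL, relative clearance fell to 1/2.61 = 0.3831.
Setting x·0.05 + (1 − x) = 0.3831 and solving: x = (0.3831 − 1)/(0.05 − 1) = 0.649.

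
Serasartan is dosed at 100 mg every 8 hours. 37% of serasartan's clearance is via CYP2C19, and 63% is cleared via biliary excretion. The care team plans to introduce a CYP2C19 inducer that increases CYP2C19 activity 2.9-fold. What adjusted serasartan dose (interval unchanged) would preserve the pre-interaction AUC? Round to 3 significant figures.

170 mg

The CYP2C19 pathway (37% of clearance) rises to 2.9× activity: 0.37 × 2.9 = 1.073.
Non-CYP routes (63%) are unchanged.
CL_new/CL_old = 1.073 + 0.63 = 1.703.
Exposure is unchanged when dose changes in proportion to clearance. New dose = 100 mg × 1.703 = 170 mg.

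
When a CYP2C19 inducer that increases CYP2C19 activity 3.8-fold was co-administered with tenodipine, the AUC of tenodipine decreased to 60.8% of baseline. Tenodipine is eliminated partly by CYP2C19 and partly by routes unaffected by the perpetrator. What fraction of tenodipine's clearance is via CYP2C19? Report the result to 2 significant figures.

Write x for the fraction cleared via CYP2C19. The observed AUC change means clearance rose to 1/0.608 = 1.645 of baseline.
Only the CYP2C19 route changed, so 1.645 = x·3.8 + (1 − x), giving x = 0.23.

0.23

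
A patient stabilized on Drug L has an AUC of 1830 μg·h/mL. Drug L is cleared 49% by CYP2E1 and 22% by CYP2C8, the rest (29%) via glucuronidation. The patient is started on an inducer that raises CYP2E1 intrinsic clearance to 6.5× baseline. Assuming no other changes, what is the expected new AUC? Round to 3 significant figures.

495 μg·h/mL

The CYP2E1 pathway (49% of clearance) increases to 6.5× activity: 0.49 × 6.5 = 3.185.
CYP2C8 (22%) and the residual 29% are unaffected.
New clearance relative to baseline: 3.185 + 0.22 + 0.29 = 3.695.
New AUC = baseline ÷ relative clearance = 1830 / 3.695 = 495 μg·h/mL.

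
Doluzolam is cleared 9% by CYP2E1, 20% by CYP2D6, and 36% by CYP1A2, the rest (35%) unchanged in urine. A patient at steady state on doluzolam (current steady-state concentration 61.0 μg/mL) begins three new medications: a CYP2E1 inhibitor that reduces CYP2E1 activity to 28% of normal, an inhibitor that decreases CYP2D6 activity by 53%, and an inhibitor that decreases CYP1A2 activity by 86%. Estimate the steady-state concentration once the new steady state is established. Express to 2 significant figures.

The CYP2E1 pathway (9% of clearance) falls to 0.28× activity: 0.09 × 0.28 = 0.0252.
The CYP2D6 pathway (20% of clearance) drops to 0.47× activity: 0.2 × 0.47 = 0.094.
The CYP1A2 pathway (36% of clearance) is reduced to 0.14× activity: 0.36 × 0.14 = 0.0504.
The remaining 35% of clearance is unaffected.
Relative clearance = 0.0252 + 0.094 + 0.0504 + 0.35 = 0.5196.
Steady-state concentration ∝ 1/CL: new value = 61.0 / 0.5196 = 1.2 × 10² μg/mL.

1.2 × 10² μg/mL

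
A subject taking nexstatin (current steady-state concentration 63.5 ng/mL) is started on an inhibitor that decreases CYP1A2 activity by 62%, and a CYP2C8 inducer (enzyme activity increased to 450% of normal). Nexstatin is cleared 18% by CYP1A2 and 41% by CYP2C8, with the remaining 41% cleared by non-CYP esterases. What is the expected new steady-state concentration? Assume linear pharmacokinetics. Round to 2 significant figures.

27 ng/mL

The CYP1A2 pathway (18% of clearance) falls to 0.38× activity: 0.18 × 0.38 = 0.0684.
The CYP2C8 pathway (41% of clearance) is boosted to 4.5× activity: 0.41 × 4.5 = 1.845.
The remaining 41% of clearance is unaffected.
New clearance relative to baseline: 0.0684 + 1.845 + 0.41 = 2.3234.
Steady-state concentration ∝ 1/CL: new value = 63.5 / 2.3234 = 27 ng/mL.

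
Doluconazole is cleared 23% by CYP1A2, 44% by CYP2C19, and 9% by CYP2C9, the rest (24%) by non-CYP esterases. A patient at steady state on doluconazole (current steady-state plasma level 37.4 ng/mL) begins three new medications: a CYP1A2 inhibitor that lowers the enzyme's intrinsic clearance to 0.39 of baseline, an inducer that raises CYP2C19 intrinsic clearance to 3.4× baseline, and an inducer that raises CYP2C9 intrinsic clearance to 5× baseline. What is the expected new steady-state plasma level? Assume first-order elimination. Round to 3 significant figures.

The CYP1A2 pathway (23% of clearance) is reduced to 0.39× activity: 0.23 × 0.39 = 0.0897.
The CYP2C19 pathway (44% of clearance) rises to 3.4× activity: 0.44 × 3.4 = 1.496.
The CYP2C9 pathway (9% of clearance) is boosted to 5× activity: 0.09 × 5 = 0.45.
Non-CYP routes (24%) are unchanged.
Relative clearance = 0.0897 + 1.496 + 0.45 + 0.24 = 2.2757.
New steady-state plasma level = 37.4 / 2.2757 = 16.4 ng/mL (concentration scales inversely with clearance).

16.4 ng/mL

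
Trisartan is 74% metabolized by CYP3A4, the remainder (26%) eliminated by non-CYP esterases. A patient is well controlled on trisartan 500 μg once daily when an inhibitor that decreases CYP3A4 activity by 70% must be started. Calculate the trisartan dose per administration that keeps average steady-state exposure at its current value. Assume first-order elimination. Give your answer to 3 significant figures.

The CYP3A4 pathway (74% of clearance) falls to 0.3× activity: 0.74 × 0.3 = 0.222.
Non-CYP routes (26%) are unchanged.
New clearance relative to baseline: 0.222 + 0.26 = 0.482.
Exposure is unchanged when dose changes in proportion to clearance. New dose = 500 μg × 0.482 = 241 μg.

241 μg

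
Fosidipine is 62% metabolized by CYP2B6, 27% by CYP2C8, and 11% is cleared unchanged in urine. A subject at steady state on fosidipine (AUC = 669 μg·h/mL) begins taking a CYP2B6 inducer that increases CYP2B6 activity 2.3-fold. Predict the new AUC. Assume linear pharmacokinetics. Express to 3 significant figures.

The CYP2B6 pathway (62% of clearance) is boosted to 2.3× activity: 0.62 × 2.3 = 1.426.
CYP2C8 (27%) and the residual 11% are unaffected.
New clearance relative to baseline: 1.426 + 0.27 + 0.11 = 1.806.
New AUC = baseline ÷ relative clearance = 669 / 1.806 = 370 μg·h/mL.

370 μg·h/mL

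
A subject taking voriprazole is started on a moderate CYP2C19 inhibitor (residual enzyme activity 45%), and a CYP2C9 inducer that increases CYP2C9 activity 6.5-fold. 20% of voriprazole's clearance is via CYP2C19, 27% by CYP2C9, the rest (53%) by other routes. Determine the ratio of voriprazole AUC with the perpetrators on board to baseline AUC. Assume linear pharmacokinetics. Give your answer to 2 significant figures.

0.42

The CYP2C19 pathway (20% of clearance) falls to 0.45× activity: 0.2 × 0.45 = 0.09.
The CYP2C9 pathway (27% of clearance) rises to 6.5× activity: 0.27 × 6.5 = 1.755.
The remaining 53% of clearance is unaffected.
New clearance relative to baseline: 0.09 + 1.755 + 0.53 = 2.375.
Net AUC ratio = 1 / 2.375 = 0.42.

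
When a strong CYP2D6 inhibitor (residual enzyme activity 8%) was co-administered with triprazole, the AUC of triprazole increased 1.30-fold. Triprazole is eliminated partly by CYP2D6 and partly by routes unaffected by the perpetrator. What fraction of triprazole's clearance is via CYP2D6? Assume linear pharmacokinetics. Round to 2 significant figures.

0.25

Let fm be the CYP2D6 fraction. New clearance relative to baseline = fm × 0.08 + (1 − fm).
AUC ratio = 1 / (new CL fraction), so new CL fraction = 1 / 1.30 = 0.7692.
fm × 0.08 + 1 − fm = 0.7692  ⇒  fm × (0.08 − 1) = −0.2308  ⇒  fm = 0.25.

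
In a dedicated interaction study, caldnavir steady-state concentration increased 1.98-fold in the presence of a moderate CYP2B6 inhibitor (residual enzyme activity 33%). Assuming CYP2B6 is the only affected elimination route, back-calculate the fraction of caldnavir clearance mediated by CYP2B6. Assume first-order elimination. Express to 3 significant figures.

Let fm be the CYP2B6 fraction. New clearance relative to baseline = fm × 0.33 + (1 − fm).
Steady-state concentration ratio = 1 / (new CL fraction), so new CL fraction = 1 / 1.98 = 0.5051.
fm × 0.33 + 1 − fm = 0.5051  ⇒  fm × (0.33 − 1) = −0.4949  ⇒  fm = 0.739.

0.739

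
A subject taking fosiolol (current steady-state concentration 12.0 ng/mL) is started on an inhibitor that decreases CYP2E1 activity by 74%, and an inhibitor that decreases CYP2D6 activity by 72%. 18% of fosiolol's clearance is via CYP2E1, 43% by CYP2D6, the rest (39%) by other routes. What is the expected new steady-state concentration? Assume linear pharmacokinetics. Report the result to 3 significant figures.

21.5 ng/mL

CYP2E1: 0.18 × 0.26 = 0.0468
CYP2D6: 0.43 × 0.28 = 0.1204
Other: 0.39 (unchanged)
Relative clearance = 0.0468 + 0.1204 + 0.39 = 0.5572.
Dividing the baseline by the relative clearance: 12.0 / 0.5572 = 21.5 ng/mL.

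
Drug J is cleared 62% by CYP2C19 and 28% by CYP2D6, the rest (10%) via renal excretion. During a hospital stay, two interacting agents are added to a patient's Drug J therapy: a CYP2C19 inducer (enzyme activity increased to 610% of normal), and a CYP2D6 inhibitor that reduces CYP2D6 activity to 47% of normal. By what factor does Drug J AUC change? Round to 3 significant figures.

The CYP2C19 pathway (62% of clearance) rises to 6.1× activity: 0.62 × 6.1 = 3.782.
The CYP2D6 pathway (28% of clearance) falls to 0.47× activity: 0.28 × 0.47 = 0.1316.
Non-CYP routes (10%) are unchanged.
Relative clearance = 3.782 + 0.1316 + 0.1 = 4.0136.
Net AUC ratio = 1 / 4.0136 = 0.249.

0.249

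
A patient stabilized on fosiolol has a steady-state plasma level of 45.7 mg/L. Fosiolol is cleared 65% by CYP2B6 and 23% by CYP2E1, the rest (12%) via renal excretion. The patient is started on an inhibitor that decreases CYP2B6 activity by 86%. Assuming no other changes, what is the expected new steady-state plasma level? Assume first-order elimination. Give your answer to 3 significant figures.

CYP2B6: 0.65 × 0.14 = 0.091
CYP2E1: 0.23 (unchanged)
Other: 0.12 (unchanged)
Relative clearance = 0.091 + 0.23 + 0.12 = 0.441.
Steady-state plasma level ∝ 1/CL, so new value = 45.7 / 0.441 = 104 mg/L.

104 mg/L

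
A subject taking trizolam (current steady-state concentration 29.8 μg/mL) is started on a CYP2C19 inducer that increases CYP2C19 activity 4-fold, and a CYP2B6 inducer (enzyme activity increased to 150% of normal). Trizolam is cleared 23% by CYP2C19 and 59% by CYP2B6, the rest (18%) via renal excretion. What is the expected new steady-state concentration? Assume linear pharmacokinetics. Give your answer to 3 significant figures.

15.0 μg/mL

The CYP2C19 pathway (23% of clearance) rises to 4× activity: 0.23 × 4 = 0.92.
The CYP2B6 pathway (59% of clearance) rises to 1.5× activity: 0.59 × 1.5 = 0.885.
Non-CYP routes (18%) are unchanged.
Relative clearance = 0.92 + 0.885 + 0.18 = 1.985.
New steady-state concentration = 29.8 / 1.985 = 15.0 μg/mL (concentration scales inversely with clearance).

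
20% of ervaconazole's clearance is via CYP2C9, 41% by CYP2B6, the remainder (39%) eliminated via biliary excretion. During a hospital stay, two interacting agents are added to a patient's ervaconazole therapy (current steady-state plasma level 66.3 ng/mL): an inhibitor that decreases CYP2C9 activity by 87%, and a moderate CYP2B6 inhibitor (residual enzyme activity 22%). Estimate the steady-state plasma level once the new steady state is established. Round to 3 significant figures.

131 ng/mL

The CYP2C9 pathway (20% of clearance) falls to 0.13× activity: 0.2 × 0.13 = 0.026.
The CYP2B6 pathway (41% of clearance) falls to 0.22× activity: 0.41 × 0.22 = 0.0902.
The remaining 39% of clearance is unaffected.
CL_new/CL_old = 0.026 + 0.0902 + 0.39 = 0.5062.
New steady-state plasma level = 66.3 / 0.5062 = 131 ng/mL (concentration scales inversely with clearance).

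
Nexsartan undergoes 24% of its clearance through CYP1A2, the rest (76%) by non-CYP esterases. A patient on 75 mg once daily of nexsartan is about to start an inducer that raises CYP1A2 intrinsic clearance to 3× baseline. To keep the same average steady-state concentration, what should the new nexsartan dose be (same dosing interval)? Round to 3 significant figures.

CYP1A2: 0.24 × 3 = 0.72
Other: 0.76 (unchanged)
Relative clearance = 0.72 + 0.76 = 1.48.
Css,avg = (dose rate)/CL, so holding Css fixed requires dose ∝ CL: 75 × 1.48 = 111 mg.

111 mg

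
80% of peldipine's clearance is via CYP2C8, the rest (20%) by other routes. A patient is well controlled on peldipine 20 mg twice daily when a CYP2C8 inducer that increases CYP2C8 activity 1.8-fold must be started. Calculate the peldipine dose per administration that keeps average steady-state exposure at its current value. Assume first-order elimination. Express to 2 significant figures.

33 mg

The CYP2C8 pathway (80% of clearance) is boosted to 1.8× activity: 0.8 × 1.8 = 1.44.
Non-CYP routes (20%) are unchanged.
New clearance relative to baseline: 1.44 + 0.2 = 1.64.
Exposure is unchanged when dose changes in proportion to clearance. New dose = 20 mg × 1.64 = 33 mg.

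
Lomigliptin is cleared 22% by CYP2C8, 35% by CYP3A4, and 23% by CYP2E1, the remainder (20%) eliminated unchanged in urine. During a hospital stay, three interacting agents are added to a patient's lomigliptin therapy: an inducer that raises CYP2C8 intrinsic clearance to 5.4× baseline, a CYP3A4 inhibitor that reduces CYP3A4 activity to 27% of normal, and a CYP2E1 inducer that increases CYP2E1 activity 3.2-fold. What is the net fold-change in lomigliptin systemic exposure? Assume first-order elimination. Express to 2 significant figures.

CYP2C8: 0.22 × 5.4 = 1.188
CYP3A4: 0.35 × 0.27 = 0.0945
CYP2E1: 0.23 × 3.2 = 0.736
Other: 0.2 (unchanged)
Relative clearance = 1.188 + 0.0945 + 0.736 + 0.2 = 2.2185.
Systemic exposure ∝ 1/CL: fold-change = 1 / 2.2185 = 0.45.

0.45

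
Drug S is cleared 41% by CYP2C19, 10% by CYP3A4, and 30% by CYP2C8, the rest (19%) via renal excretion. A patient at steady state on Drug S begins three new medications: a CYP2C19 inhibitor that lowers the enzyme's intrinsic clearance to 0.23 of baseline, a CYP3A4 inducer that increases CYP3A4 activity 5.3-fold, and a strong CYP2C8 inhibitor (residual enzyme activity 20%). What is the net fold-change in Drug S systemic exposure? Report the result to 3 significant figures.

The CYP2C19 pathway (41% of clearance) falls to 0.23× activity: 0.41 × 0.23 = 0.0943.
The CYP3A4 pathway (10% of clearance) increases to 5.3× activity: 0.1 × 5.3 = 0.53.
The CYP2C8 pathway (30% of clearance) drops to 0.2× activity: 0.3 × 0.2 = 0.06.
Non-CYP routes (19%) are unchanged.
CL_new/CL_old = 0.0943 + 0.53 + 0.06 + 0.19 = 0.8743.
Because systemic exposure varies inversely with clearance, the combined effect is 1 / 0.8743 = 1.14.

1.14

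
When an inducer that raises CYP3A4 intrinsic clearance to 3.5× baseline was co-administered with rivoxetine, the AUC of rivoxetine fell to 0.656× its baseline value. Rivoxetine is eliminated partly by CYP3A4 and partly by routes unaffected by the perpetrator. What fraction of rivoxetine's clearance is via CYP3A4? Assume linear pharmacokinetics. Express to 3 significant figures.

CL'/CL = 1 / 0.656 = 1.524
3.5·fm + (1 − fm) = 1.524
fm = (1.524 − 1) / (3.5 − 1) = 0.210

0.210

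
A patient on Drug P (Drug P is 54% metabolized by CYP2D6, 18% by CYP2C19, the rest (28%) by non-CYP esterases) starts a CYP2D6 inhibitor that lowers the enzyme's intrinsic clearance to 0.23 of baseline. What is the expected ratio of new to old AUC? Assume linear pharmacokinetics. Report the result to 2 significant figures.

1.7

CYP2D6: 0.54 × 0.23 = 0.1242
CYP2C19: 0.18 (unchanged)
Other: 0.28 (unchanged)
CL_new/CL_old = 0.1242 + 0.18 + 0.28 = 0.5842.
AUC is inversely proportional to clearance, so the fold-change is 1 / 0.5842 = 1.7.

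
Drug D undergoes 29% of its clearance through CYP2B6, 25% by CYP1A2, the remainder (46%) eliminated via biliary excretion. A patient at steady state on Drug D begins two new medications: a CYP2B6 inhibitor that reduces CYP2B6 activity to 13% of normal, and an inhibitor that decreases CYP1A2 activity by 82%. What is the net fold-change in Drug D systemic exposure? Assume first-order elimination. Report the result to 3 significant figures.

The CYP2B6 pathway (29% of clearance) drops to 0.13× activity: 0.29 × 0.13 = 0.0377.
The CYP1A2 pathway (25% of clearance) falls to 0.18× activity: 0.25 × 0.18 = 0.045.
The remaining 46% of clearance is unaffected.
Relative clearance = 0.0377 + 0.045 + 0.46 = 0.5427.
Net systemic exposure ratio = 1 / 0.5427 = 1.84.

1.84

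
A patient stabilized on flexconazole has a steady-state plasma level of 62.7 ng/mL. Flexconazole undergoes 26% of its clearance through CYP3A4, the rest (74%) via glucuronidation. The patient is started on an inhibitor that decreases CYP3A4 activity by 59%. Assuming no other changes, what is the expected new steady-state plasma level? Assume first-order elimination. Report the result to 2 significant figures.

The CYP3A4 pathway (26% of clearance) drops to 0.41× activity: 0.26 × 0.41 = 0.1066.
Non-CYP routes (74%) are unchanged.
Relative clearance = 0.1066 + 0.74 = 0.8466.
With dosing unchanged, steady-state plasma level scales as 1/CL: 62.7 / 0.8466 = 74 ng/mL.

74 ng/mL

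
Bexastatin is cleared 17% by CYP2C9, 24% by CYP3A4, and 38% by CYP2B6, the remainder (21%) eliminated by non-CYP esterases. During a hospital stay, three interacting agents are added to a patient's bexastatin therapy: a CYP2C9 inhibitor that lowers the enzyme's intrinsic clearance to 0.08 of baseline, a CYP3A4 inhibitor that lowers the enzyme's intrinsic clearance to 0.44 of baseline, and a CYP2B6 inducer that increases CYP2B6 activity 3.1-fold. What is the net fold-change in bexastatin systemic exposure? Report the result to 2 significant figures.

CYP2C9: 0.17 × 0.08 = 0.0136
CYP3A4: 0.24 × 0.44 = 0.1056
CYP2B6: 0.38 × 3.1 = 1.178
Other: 0.21 (unchanged)
CL_new/CL_old = 0.0136 + 0.1056 + 1.178 + 0.21 = 1.5072.
Net systemic exposure ratio = 1 / 1.5072 = 0.66.

0.66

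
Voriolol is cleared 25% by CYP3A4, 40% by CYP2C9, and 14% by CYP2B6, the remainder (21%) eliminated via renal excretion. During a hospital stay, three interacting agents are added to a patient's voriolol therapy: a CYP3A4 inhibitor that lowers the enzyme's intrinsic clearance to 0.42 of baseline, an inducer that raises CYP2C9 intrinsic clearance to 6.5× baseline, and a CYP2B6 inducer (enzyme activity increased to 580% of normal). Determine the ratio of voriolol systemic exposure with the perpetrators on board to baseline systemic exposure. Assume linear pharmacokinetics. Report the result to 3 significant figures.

The CYP3A4 pathway (25% of clearance) falls to 0.42× activity: 0.25 × 0.42 = 0.105.
The CYP2C9 pathway (40% of clearance) increases to 6.5× activity: 0.4 × 6.5 = 2.6.
The CYP2B6 pathway (14% of clearance) rises to 5.8× activity: 0.14 × 5.8 = 0.812.
The remaining 21% of clearance is unaffected.
New clearance relative to baseline: 0.105 + 2.6 + 0.812 + 0.21 = 3.727.
Because systemic exposure varies inversely with clearance, the combined effect is 1 / 3.727 = 0.268.

0.268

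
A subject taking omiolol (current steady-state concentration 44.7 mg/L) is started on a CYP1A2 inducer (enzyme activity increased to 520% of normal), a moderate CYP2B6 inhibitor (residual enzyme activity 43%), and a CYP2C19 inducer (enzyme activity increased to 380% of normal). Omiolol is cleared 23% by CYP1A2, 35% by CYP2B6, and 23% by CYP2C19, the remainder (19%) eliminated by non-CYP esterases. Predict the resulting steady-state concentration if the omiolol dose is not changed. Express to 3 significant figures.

18.5 mg/L

The CYP1A2 pathway (23% of clearance) rises to 5.2× activity: 0.23 × 5.2 = 1.196.
The CYP2B6 pathway (35% of clearance) is reduced to 0.43× activity: 0.35 × 0.43 = 0.1505.
The CYP2C19 pathway (23% of clearance) rises to 3.8× activity: 0.23 × 3.8 = 0.874.
The remaining 19% of clearance is unaffected.
Relative clearance = 1.196 + 0.1505 + 0.874 + 0.19 = 2.4105.
Dividing the baseline by the relative clearance: 44.7 / 2.4105 = 18.5 mg/L.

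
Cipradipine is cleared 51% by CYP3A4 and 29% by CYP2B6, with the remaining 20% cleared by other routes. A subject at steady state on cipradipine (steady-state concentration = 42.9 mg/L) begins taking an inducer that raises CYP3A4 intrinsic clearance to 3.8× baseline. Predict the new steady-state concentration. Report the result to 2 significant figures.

CYP3A4: 0.51 × 3.8 = 1.938
CYP2B6: 0.29 (unchanged)
Other: 0.2 (unchanged)
CL_new/CL_old = 1.938 + 0.29 + 0.2 = 2.428.
With dosing unchanged, steady-state concentration scales as 1/CL: 42.9 / 2.428 = 18 mg/L.

18 mg/L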